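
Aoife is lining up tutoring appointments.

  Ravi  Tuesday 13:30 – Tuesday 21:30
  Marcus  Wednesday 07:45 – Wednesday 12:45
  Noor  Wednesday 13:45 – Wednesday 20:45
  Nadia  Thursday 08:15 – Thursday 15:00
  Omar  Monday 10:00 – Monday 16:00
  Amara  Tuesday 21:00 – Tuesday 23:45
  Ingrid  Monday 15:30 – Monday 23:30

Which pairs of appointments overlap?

Check each pair: they overlap iff neither finishes before the other starts.
Sorted by start: Omar, Ingrid, Ravi, Amara, Marcus, Noor, Nadia.
Ingrid starts before Omar ends → Omar and Ingrid overlap.
Ravi starts after Omar ends — done with Omar.
Ravi starts after Ingrid ends — done with Ingrid.
Amara starts before Ravi ends → Ravi and Amara overlap.
Marcus starts after Ravi ends — done with Ravi.
Marcus starts after Amara ends — done with Amara.
Noor starts after Marcus ends — done with Marcus.
Nadia starts after Noor ends.

Amara & Ravi, Ingrid & Omar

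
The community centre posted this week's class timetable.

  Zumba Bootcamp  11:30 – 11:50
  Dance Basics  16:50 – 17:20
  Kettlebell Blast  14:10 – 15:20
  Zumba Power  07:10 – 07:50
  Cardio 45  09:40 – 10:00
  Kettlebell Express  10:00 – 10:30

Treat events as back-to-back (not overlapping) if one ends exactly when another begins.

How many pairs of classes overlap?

Sorted by start: Zumba Power, Cardio 45, Kettlebell Express, Zumba Bootcamp, Kettlebell Blast, Dance Basics.
Cardio 45 starts after Zumba Power ends, so Zumba Power has no further overlaps.
Kettlebell Express starts exactly when Cardio 45 ends (back-to-back, no overlap), so Cardio 45 has no further overlaps.
Zumba Bootcamp starts after Kettlebell Express ends, so Kettlebell Express has no further overlaps.
Kettlebell Blast starts after Zumba Bootcamp ends, so Zumba Bootcamp has no further overlaps.
Dance Basics starts after Kettlebell Blast ends.
No pair overlaps.

0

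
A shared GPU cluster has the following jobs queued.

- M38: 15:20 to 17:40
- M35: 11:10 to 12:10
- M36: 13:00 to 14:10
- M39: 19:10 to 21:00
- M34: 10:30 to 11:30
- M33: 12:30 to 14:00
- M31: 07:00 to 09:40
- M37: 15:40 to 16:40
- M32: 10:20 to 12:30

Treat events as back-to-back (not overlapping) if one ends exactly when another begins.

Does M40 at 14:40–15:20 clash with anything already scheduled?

M31: ends 09:40 at or before M40 starts 14:40 → clear.
M32: ends 12:30 at or before M40 starts 14:40 → clear.
M34: ends 11:30 at or before M40 starts 14:40 → clear.
M35: ends 12:10 at or before M40 starts 14:40 → clear.
M33: ends 14:00 at or before M40 starts 14:40 → clear.
M36: ends 14:10 at or before M40 starts 14:40 → clear.
M38: starts 15:20 at or after M40 ends 15:20 → clear.
M37: starts 15:40 at or after M40 ends 15:20 → clear.
M39: starts 19:10 at or after M40 ends 15:20 → clear.

No — it doesn't clash with anything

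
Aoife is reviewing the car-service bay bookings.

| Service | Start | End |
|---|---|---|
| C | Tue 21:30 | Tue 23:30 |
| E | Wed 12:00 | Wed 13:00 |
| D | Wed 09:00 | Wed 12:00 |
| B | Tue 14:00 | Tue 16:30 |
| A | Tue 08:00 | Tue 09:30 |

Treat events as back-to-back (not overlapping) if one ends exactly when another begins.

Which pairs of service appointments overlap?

no conflicts

Sorted by start: A, B, C, D, E.
B starts after A ends, so nothing later overlaps A either.
C starts after B ends, so nothing later overlaps B either.
D starts after C ends, so nothing later overlaps C either.
E starts exactly when D ends (back-to-back, no overlap).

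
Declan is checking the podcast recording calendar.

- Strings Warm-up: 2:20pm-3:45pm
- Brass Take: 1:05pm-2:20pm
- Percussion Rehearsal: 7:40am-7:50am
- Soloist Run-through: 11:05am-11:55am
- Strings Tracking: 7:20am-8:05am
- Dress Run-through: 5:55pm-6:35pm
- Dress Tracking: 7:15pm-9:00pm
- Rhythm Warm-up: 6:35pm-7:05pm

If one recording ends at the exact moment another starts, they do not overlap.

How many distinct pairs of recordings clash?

Two intervals overlap when each starts before the other ends.
Sorted by start: Strings Tracking, Percussion Rehearsal, Soloist Run-through, Brass Take, Strings Warm-up, Dress Run-through, Rhythm Warm-up, Dress Tracking.
Percussion Rehearsal starts before Strings Tracking ends → Strings Tracking and Percussion Rehearsal overlap.
Soloist Run-through starts after Strings Tracking ends, so Strings Tracking has no further overlaps.
Soloist Run-through starts after Percussion Rehearsal ends, so Percussion Rehearsal has no further overlaps.
Brass Take starts after Soloist Run-through ends, so Soloist Run-through has no further overlaps.
Strings Warm-up starts exactly when Brass Take ends (back-to-back, no overlap), so Brass Take has no further overlaps.
Dress Run-through starts after Strings Warm-up ends, so Strings Warm-up has no further overlaps.
Rhythm Warm-up starts exactly when Dress Run-through ends (back-to-back, no overlap), so Dress Run-through has no further overlaps.
Dress Tracking starts after Rhythm Warm-up ends.
Overlapping pairs: Percussion Rehearsal & Strings Tracking — 1 in total.

1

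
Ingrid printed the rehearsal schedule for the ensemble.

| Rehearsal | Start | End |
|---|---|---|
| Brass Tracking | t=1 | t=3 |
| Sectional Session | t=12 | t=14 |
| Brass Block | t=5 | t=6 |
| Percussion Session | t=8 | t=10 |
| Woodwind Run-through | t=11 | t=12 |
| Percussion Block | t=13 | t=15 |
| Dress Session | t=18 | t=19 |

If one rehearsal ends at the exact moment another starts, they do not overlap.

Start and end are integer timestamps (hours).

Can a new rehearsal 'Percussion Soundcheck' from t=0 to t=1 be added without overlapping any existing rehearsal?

Brass Tracking: starts t=1 at or after Percussion Soundcheck ends t=1 → clear.
Brass Block: starts t=5 at or after Percussion Soundcheck ends t=1 → clear.
Percussion Session: starts t=8 at or after Percussion Soundcheck ends t=1 → clear.
Woodwind Run-through: starts t=11 at or after Percussion Soundcheck ends t=1 → clear.
Sectional Session: starts t=12 at or after Percussion Soundcheck ends t=1 → clear.
Percussion Block: starts t=13 at or after Percussion Soundcheck ends t=1 → clear.
Dress Session: starts t=18 at or after Percussion Soundcheck ends t=1 → clear.

Yes — the slot is free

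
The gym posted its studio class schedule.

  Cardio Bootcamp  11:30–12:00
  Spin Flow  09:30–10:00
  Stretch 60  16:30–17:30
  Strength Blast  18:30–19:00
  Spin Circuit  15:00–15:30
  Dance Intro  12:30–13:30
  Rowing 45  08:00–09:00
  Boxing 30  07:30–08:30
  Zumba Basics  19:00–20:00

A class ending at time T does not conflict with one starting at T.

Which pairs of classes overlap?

Boxing 30 & Rowing 45

Two intervals overlap when each starts before the other ends.
Sorted by start: Boxing 30, Rowing 45, Spin Flow, Cardio Bootcamp, Dance Intro, Spin Circuit, Stretch 60, Strength Blast, Zumba Basics.
Rowing 45 starts before Boxing 30 ends → Boxing 30 and Rowing 45 overlap.
Spin Flow starts after Boxing 30 ends — done with Boxing 30.
Spin Flow starts after Rowing 45 ends — done with Rowing 45.
Cardio Bootcamp starts after Spin Flow ends — done with Spin Flow.
Dance Intro starts after Cardio Bootcamp ends — done with Cardio Bootcamp.
Spin Circuit starts after Dance Intro ends — done with Dance Intro.
Stretch 60 starts after Spin Circuit ends — done with Spin Circuit.
Strength Blast starts after Stretch 60 ends — done with Stretch 60.
Zumba Basics starts exactly when Strength Blast ends (back-to-back, no overlap).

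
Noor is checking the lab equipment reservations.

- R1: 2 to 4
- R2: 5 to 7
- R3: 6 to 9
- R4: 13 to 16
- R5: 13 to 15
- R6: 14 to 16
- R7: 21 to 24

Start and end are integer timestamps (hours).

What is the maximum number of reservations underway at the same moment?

3

Walk through starts and ends in time order (an end at T is processed before a start at T):
2 start R1 → 1
4 end R1 → 0
5 start R2 → 1
6 start R3 → 2
7 end R2 → 1
9 end R3 → 0
13 start R4 → 1
13 start R5 → 2
14 start R6 → 3
15 end R5 → 2
16 end R4 → 1
16 end R6 → 0
21 start R7 → 1
24 end R7 → 0
Peak is 3, at 14 (R4, R5, R6).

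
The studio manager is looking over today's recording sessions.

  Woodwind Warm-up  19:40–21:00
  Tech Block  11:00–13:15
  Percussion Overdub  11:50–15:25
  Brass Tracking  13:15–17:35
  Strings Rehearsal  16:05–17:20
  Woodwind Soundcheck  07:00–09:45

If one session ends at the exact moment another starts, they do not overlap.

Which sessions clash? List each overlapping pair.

Brass Tracking & Percussion Overdub, Brass Tracking & Strings Rehearsal, Percussion Overdub & Tech Block

Sorted by start: Woodwind Soundcheck, Tech Block, Percussion Overdub, Brass Tracking, Strings Rehearsal, Woodwind Warm-up.
Tech Block starts after Woodwind Soundcheck ends, so Woodwind Soundcheck has no further overlaps.
Percussion Overdub starts before Tech Block ends → Tech Block and Percussion Overdub overlap.
Brass Tracking starts exactly when Tech Block ends (back-to-back, no overlap), so Tech Block has no further overlaps.
Brass Tracking starts before Percussion Overdub ends → Percussion Overdub and Brass Tracking overlap.
Strings Rehearsal starts after Percussion Overdub ends, so Percussion Overdub has no further overlaps.
Strings Rehearsal starts before Brass Tracking ends → Brass Tracking and Strings Rehearsal overlap.
Woodwind Warm-up starts after Brass Tracking ends.
Woodwind Warm-up starts after Strings Rehearsal ends.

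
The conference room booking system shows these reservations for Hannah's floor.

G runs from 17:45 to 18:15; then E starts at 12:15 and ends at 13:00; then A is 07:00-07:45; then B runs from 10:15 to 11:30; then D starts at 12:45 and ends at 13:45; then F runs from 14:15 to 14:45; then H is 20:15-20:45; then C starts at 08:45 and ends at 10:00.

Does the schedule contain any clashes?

Sorted by start: A, C, B, E, D, F, G, H.
C starts after A ends; A is clear from here.
B starts after C ends; C is clear from here.
E starts after B ends; B is clear from here.
D starts before E ends → E and D overlap.
That's a conflict, so the schedule is not conflict-free.

Yes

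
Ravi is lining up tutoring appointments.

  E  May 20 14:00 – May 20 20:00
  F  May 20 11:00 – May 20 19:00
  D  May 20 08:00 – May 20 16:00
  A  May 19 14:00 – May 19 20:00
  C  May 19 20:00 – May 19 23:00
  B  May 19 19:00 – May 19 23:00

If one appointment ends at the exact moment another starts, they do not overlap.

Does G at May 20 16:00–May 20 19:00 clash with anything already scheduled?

Yes — it overlaps E, F

A: ends May 19 20:00 at or before G starts May 20 16:00 → clear.
B: ends May 19 23:00 at or before G starts May 20 16:00 → clear.
C: ends May 19 23:00 at or before G starts May 20 16:00 → clear.
D: ends May 20 16:00 at or before G starts May 20 16:00 → clear.
F: starts May 20 11:00 before G ends May 20 19:00, and ends May 20 19:00 after G starts May 20 16:00 → overlap.
E: starts May 20 14:00 before G ends May 20 19:00, and ends May 20 20:00 after G starts May 20 16:00 → overlap.
G overlaps E, F.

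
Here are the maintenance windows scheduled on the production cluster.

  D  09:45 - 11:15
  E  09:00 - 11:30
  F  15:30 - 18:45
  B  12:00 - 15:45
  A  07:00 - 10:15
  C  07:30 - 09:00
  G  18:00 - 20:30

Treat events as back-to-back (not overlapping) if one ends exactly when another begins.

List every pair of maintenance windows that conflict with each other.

A & C, A & D, A & E, B & F, D & E, F & G

Sorted by start: A, C, E, D, B, F, G.
C starts before A ends → A and C overlap.
E starts before A ends → A and E overlap.
D starts before A ends → A and D overlap.
B starts after A ends — done with A.
E starts exactly when C ends (back-to-back, no overlap) — done with C.
D starts before E ends → E and D overlap.
B starts after E ends — done with E.
B starts after D ends — done with D.
F starts before B ends → B and F overlap.
G starts after B ends.
G starts before F ends → F and G overlap.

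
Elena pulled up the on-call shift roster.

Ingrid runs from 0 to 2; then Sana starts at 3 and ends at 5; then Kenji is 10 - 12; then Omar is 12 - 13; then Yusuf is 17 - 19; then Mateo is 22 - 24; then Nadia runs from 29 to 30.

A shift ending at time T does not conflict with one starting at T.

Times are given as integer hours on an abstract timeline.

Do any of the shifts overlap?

No

Two intervals overlap when each starts before the other ends.
Sorted by start: Ingrid, Sana, Kenji, Omar, Yusuf, Mateo, Nadia.
Sana starts after Ingrid ends — done with Ingrid.
Kenji starts after Sana ends — done with Sana.
Omar starts exactly when Kenji ends (back-to-back, no overlap) — done with Kenji.
Yusuf starts after Omar ends — done with Omar.
Mateo starts after Yusuf ends — done with Yusuf.
Nadia starts after Mateo ends.
Every pair is clear; the schedule has no overlaps.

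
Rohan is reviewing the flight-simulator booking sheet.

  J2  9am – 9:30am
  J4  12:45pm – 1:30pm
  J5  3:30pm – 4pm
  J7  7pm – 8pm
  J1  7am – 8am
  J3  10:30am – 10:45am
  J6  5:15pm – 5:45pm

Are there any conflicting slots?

Sorted by start: J1, J2, J3, J4, J5, J6, J7.
J2 starts after J1 ends, so J1 has no further overlaps.
J3 starts after J2 ends, so J2 has no further overlaps.
J4 starts after J3 ends, so J3 has no further overlaps.
J5 starts after J4 ends, so J4 has no further overlaps.
J6 starts after J5 ends, so J5 has no further overlaps.
J7 starts after J6 ends.
Every pair is clear; the schedule has no overlaps.

No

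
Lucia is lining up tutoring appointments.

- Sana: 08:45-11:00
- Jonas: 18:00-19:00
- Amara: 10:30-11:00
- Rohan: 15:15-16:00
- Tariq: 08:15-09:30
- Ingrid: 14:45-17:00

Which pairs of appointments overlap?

Amara & Sana, Ingrid & Rohan, Sana & Tariq

Sorted by start: Tariq, Sana, Amara, Ingrid, Rohan, Jonas.
Sana starts before Tariq ends → Tariq and Sana overlap.
Amara starts after Tariq ends — done with Tariq.
Amara starts before Sana ends → Sana and Amara overlap.
Ingrid starts after Sana ends — done with Sana.
Ingrid starts after Amara ends — done with Amara.
Rohan starts before Ingrid ends → Ingrid and Rohan overlap.
Jonas starts after Ingrid ends.
Jonas starts after Rohan ends.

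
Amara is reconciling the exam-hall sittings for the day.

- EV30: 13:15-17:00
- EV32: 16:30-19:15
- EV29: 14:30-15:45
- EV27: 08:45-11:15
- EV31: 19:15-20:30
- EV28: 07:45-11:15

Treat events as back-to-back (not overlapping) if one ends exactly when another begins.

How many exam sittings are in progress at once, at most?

2

Sweep the timeline, counting +1 at each start and −1 at each end (ends before starts at a tie):
07:45 start EV28 → 1
08:45 start EV27 → 2
11:15 end EV27 → 1
11:15 end EV28 → 0
13:15 start EV30 → 1
14:30 start EV29 → 2
15:45 end EV29 → 1
16:30 start EV32 → 2
17:00 end EV30 → 1
19:15 end EV32 → 0
19:15 start EV31 → 1
20:30 end EV31 → 0
Peak is 2, at 08:45 (EV27, EV28).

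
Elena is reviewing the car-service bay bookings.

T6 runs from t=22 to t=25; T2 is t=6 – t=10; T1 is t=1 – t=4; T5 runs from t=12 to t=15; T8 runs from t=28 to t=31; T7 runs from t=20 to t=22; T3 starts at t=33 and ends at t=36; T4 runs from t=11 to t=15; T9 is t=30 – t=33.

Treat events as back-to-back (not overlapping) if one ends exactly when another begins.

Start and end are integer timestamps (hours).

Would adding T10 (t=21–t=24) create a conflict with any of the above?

T1: ends t=4 at or before T10 starts t=21 → clear.
T2: ends t=10 at or before T10 starts t=21 → clear.
T4: ends t=15 at or before T10 starts t=21 → clear.
T5: ends t=15 at or before T10 starts t=21 → clear.
T7: starts t=20 before T10 ends t=24, and ends t=22 after T10 starts t=21 → overlap.
T6: starts t=22 before T10 ends t=24, and ends t=25 after T10 starts t=21 → overlap.
T8: starts t=28 at or after T10 ends t=24 → clear.
T9: starts t=30 at or after T10 ends t=24 → clear.
T3: starts t=33 at or after T10 ends t=24 → clear.
T10 overlaps T6, T7.

Yes — it overlaps T6, T7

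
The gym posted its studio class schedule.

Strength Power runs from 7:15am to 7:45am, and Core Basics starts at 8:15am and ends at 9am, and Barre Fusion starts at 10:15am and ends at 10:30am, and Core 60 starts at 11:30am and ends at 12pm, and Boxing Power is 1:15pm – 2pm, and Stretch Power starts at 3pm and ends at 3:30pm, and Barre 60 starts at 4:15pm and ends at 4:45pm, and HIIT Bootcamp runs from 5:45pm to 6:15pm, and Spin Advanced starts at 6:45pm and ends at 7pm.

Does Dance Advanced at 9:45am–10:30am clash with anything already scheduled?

Strength Power: ends 7:45am at or before Dance Advanced starts 9:45am → clear.
Core Basics: ends 9am at or before Dance Advanced starts 9:45am → clear.
Barre Fusion: starts 10:15am before Dance Advanced ends 10:30am, and ends 10:30am after Dance Advanced starts 9:45am → overlap.
Core 60: starts 11:30am at or after Dance Advanced ends 10:30am → clear.
Boxing Power: starts 1:15pm at or after Dance Advanced ends 10:30am → clear.
Stretch Power: starts 3pm at or after Dance Advanced ends 10:30am → clear.
Barre 60: starts 4:15pm at or after Dance Advanced ends 10:30am → clear.
HIIT Bootcamp: starts 5:45pm at or after Dance Advanced ends 10:30am → clear.
Spin Advanced: starts 6:45pm at or after Dance Advanced ends 10:30am → clear.
Dance Advanced overlaps Barre Fusion.

Yes — it overlaps Barre Fusion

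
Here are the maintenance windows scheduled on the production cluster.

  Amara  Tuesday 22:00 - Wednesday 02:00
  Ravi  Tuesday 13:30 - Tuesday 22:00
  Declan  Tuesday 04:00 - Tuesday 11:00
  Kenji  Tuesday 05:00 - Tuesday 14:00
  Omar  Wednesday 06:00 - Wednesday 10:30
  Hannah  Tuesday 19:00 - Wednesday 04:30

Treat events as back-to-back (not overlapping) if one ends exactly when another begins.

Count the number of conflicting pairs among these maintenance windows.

4

Sorted by start: Declan, Kenji, Ravi, Hannah, Amara, Omar.
Kenji starts before Declan ends → Declan and Kenji overlap.
Ravi starts after Declan ends, so Declan has no further overlaps.
Ravi starts before Kenji ends → Kenji and Ravi overlap.
Hannah starts after Kenji ends, so Kenji has no further overlaps.
Hannah starts before Ravi ends → Ravi and Hannah overlap.
Amara starts exactly when Ravi ends (back-to-back, no overlap), so Ravi has no further overlaps.
Amara starts before Hannah ends → Hannah and Amara overlap.
Omar starts after Hannah ends.
Omar starts after Amara ends.
Overlapping pairs: Amara & Hannah, Declan & Kenji, Hannah & Ravi, Kenji & Ravi — 4 in total.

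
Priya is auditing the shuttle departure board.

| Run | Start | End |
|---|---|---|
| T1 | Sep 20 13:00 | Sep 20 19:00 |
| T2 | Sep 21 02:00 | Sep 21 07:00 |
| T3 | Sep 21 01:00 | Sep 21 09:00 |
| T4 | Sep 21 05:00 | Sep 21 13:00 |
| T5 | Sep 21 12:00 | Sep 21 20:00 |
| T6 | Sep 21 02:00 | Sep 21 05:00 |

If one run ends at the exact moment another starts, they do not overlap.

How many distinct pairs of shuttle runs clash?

Two intervals overlap when each starts before the other ends.
Sorted by start: T1, T3, T2, T6, T4, T5.
T3 starts after T1 ends, so T1 has no further overlaps.
T2 starts before T3 ends → T3 and T2 overlap.
T6 starts before T3 ends → T3 and T6 overlap.
T4 starts before T3 ends → T3 and T4 overlap.
T5 starts after T3 ends.
T6 starts before T2 ends → T2 and T6 overlap.
T4 starts before T2 ends → T2 and T4 overlap.
T5 starts after T2 ends.
T4 starts exactly when T6 ends (back-to-back, no overlap), so T6 has no further overlaps.
T5 starts before T4 ends → T4 and T5 overlap.
Overlapping pairs: T2 & T3, T2 & T4, T2 & T6, T3 & T4, T3 & T6, T4 & T5 — 6 in total.

6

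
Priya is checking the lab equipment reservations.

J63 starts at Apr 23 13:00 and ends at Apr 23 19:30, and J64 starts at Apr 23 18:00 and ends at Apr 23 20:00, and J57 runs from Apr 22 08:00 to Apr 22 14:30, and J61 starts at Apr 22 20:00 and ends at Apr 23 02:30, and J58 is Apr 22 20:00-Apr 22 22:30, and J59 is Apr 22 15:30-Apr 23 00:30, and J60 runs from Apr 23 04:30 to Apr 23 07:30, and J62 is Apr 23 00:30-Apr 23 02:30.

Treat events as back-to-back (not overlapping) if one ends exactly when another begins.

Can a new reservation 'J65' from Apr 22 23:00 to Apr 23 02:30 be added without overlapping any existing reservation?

No — it overlaps J59, J61, J62

J57: ends Apr 22 14:30 at or before J65 starts Apr 22 23:00 → clear.
J59: starts Apr 22 15:30 before J65 ends Apr 23 02:30, and ends Apr 23 00:30 after J65 starts Apr 22 23:00 → overlap.
J58: ends Apr 22 22:30 at or before J65 starts Apr 22 23:00 → clear.
J61: starts Apr 22 20:00 before J65 ends Apr 23 02:30, and ends Apr 23 02:30 after J65 starts Apr 22 23:00 → overlap.
J62: starts Apr 23 00:30 before J65 ends Apr 23 02:30, and ends Apr 23 02:30 after J65 starts Apr 22 23:00 → overlap.
J60: starts Apr 23 04:30 at or after J65 ends Apr 23 02:30 → clear.
J63: starts Apr 23 13:00 at or after J65 ends Apr 23 02:30 → clear.
J64: starts Apr 23 18:00 at or after J65 ends Apr 23 02:30 → clear.
J65 overlaps J59, J61, J62.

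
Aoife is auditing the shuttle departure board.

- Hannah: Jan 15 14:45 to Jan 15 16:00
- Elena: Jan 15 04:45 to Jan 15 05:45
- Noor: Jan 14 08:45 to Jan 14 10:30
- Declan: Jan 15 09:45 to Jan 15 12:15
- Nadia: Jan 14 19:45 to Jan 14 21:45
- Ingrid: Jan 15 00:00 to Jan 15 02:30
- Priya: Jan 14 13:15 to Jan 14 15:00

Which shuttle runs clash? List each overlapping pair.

Sorted by start: Noor, Priya, Nadia, Ingrid, Elena, Declan, Hannah.
Priya starts after Noor ends; Noor is clear from here.
Nadia starts after Priya ends; Priya is clear from here.
Ingrid starts after Nadia ends; Nadia is clear from here.
Elena starts after Ingrid ends; Ingrid is clear from here.
Declan starts after Elena ends; Elena is clear from here.
Hannah starts after Declan ends.

no overlapping pairs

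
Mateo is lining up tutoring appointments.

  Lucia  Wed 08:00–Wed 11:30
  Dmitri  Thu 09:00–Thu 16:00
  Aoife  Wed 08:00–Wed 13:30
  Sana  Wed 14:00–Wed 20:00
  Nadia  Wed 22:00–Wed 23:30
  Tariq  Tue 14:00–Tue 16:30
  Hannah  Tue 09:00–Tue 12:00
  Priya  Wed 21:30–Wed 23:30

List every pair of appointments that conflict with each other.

Aoife & Lucia, Nadia & Priya

Sorted by start: Hannah, Tariq, Aoife, Lucia, Sana, Priya, Nadia, Dmitri.
Tariq starts after Hannah ends, so nothing later overlaps Hannah either.
Aoife starts after Tariq ends, so nothing later overlaps Tariq either.
Lucia starts before Aoife ends → Aoife and Lucia overlap.
Sana starts after Aoife ends, so nothing later overlaps Aoife either.
Sana starts after Lucia ends, so nothing later overlaps Lucia either.
Priya starts after Sana ends, so nothing later overlaps Sana either.
Nadia starts before Priya ends → Priya and Nadia overlap.
Dmitri starts after Priya ends.
Dmitri starts after Nadia ends.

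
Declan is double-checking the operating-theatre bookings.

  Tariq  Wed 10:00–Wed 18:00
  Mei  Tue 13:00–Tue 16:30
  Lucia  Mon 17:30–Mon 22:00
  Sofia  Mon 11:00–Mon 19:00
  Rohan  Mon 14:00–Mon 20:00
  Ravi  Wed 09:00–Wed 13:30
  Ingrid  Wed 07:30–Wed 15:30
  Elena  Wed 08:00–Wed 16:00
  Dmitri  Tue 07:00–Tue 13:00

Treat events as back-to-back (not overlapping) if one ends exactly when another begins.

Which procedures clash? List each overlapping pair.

Elena & Ingrid, Elena & Ravi, Elena & Tariq, Ingrid & Ravi, Ingrid & Tariq, Lucia & Rohan, Lucia & Sofia, Ravi & Tariq, Rohan & Sofia

Sorted by start: Sofia, Rohan, Lucia, Dmitri, Mei, Ingrid, Elena, Ravi, Tariq.
Rohan starts before Sofia ends → Sofia and Rohan overlap.
Lucia starts before Sofia ends → Sofia and Lucia overlap.
Dmitri starts after Sofia ends, so Sofia has no further overlaps.
Lucia starts before Rohan ends → Rohan and Lucia overlap.
Dmitri starts after Rohan ends, so Rohan has no further overlaps.
Dmitri starts after Lucia ends, so Lucia has no further overlaps.
Mei starts exactly when Dmitri ends (back-to-back, no overlap), so Dmitri has no further overlaps.
Ingrid starts after Mei ends, so Mei has no further overlaps.
Elena starts before Ingrid ends → Ingrid and Elena overlap.
Ravi starts before Ingrid ends → Ingrid and Ravi overlap.
Tariq starts before Ingrid ends → Ingrid and Tariq overlap.
Ravi starts before Elena ends → Elena and Ravi overlap.
Tariq starts before Elena ends → Elena and Tariq overlap.
Tariq starts before Ravi ends → Ravi and Tariq overlap.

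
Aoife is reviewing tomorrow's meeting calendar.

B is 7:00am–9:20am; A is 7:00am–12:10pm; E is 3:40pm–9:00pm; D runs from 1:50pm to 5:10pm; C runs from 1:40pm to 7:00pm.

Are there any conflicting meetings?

Yes

Check each pair: they overlap iff neither finishes before the other starts.
Sorted by start: A, B, C, D, E.
B starts before A ends → A and B overlap.
That's a conflict, so the schedule is not conflict-free.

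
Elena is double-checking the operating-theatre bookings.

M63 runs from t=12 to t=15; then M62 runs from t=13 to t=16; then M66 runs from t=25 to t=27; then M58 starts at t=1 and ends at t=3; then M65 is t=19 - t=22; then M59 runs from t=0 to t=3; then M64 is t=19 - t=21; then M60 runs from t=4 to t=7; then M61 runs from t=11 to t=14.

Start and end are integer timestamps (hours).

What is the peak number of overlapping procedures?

3

Sort all start/end points and keep a running count:
t=0 start M59 → 1
t=1 start M58 → 2
t=3 end M58 → 1
t=3 end M59 → 0
t=4 start M60 → 1
t=7 end M60 → 0
t=11 start M61 → 1
t=12 start M63 → 2
t=13 start M62 → 3
t=14 end M61 → 2
t=15 end M63 → 1
t=16 end M62 → 0
t=19 start M64 → 1
t=19 start M65 → 2
t=21 end M64 → 1
t=22 end M65 → 0
t=25 start M66 → 1
t=27 end M66 → 0
Peak is 3, at t=13 (M61, M62, M63).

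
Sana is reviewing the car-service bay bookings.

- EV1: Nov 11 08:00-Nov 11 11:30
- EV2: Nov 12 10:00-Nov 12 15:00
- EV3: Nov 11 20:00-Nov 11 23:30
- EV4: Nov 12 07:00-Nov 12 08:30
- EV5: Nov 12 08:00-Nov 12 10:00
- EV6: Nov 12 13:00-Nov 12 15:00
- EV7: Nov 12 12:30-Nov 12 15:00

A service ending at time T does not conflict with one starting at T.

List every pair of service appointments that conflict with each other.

EV2 & EV6, EV2 & EV7, EV4 & EV5, EV6 & EV7

Sorted by start: EV1, EV3, EV4, EV5, EV2, EV7, EV6.
EV3 starts after EV1 ends — done with EV1.
EV4 starts after EV3 ends — done with EV3.
EV5 starts before EV4 ends → EV4 and EV5 overlap.
EV2 starts after EV4 ends — done with EV4.
EV2 starts exactly when EV5 ends (back-to-back, no overlap) — done with EV5.
EV7 starts before EV2 ends → EV2 and EV7 overlap.
EV6 starts before EV2 ends → EV2 and EV6 overlap.
EV6 starts before EV7 ends → EV7 and EV6 overlap.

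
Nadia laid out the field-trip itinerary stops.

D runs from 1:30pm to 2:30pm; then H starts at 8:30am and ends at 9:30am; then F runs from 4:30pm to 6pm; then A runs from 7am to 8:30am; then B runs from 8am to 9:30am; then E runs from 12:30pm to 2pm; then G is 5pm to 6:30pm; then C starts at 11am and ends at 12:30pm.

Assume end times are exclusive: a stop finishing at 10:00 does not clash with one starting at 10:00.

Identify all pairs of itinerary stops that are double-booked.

A & B, B & H, D & E, F & G

Sorted by start: A, B, H, C, E, D, F, G.
B starts before A ends → A and B overlap.
H starts exactly when A ends (back-to-back, no overlap), so A has no further overlaps.
H starts before B ends → B and H overlap.
C starts after B ends, so B has no further overlaps.
C starts after H ends, so H has no further overlaps.
E starts exactly when C ends (back-to-back, no overlap), so C has no further overlaps.
D starts before E ends → E and D overlap.
F starts after E ends, so E has no further overlaps.
F starts after D ends, so D has no further overlaps.
G starts before F ends → F and G overlap.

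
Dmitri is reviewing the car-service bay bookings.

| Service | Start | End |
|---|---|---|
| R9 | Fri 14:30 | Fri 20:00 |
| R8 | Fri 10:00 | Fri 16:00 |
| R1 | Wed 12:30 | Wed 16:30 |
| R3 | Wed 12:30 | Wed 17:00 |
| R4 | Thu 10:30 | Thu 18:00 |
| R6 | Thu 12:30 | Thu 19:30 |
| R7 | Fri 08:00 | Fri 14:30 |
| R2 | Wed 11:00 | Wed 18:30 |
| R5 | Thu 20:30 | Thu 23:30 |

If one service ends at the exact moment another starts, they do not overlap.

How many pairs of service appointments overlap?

Sorted by start: R2, R1, R3, R4, R6, R5, R7, R8, R9.
R1 starts before R2 ends → R2 and R1 overlap.
R3 starts before R2 ends → R2 and R3 overlap.
R4 starts after R2 ends; R2 is clear from here.
R3 starts before R1 ends → R1 and R3 overlap.
R4 starts after R1 ends; R1 is clear from here.
R4 starts after R3 ends; R3 is clear from here.
R6 starts before R4 ends → R4 and R6 overlap.
R5 starts after R4 ends; R4 is clear from here.
R5 starts after R6 ends; R6 is clear from here.
R7 starts after R5 ends; R5 is clear from here.
R8 starts before R7 ends → R7 and R8 overlap.
R9 starts exactly when R7 ends (back-to-back, no overlap).
R9 starts before R8 ends → R8 and R9 overlap.
Overlapping pairs: R1 & R2, R1 & R3, R2 & R3, R4 & R6, R7 & R8, R8 & R9 — 6 in total.

6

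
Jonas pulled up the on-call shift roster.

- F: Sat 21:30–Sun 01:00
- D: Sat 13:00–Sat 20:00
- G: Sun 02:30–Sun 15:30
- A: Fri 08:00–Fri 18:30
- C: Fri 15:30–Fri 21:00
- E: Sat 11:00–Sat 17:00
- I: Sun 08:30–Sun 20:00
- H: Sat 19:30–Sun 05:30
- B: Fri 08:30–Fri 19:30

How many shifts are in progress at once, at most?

Sort all start/end points and keep a running count:
Fri 08:00 start A → 1
Fri 08:30 start B → 2
Fri 15:30 start C → 3
Fri 18:30 end A → 2
Fri 19:30 end B → 1
Fri 21:00 end C → 0
Sat 11:00 start E → 1
Sat 13:00 start D → 2
Sat 17:00 end E → 1
Sat 19:30 start H → 2
Sat 20:00 end D → 1
Sat 21:30 start F → 2
Sun 01:00 end F → 1
Sun 02:30 start G → 2
Sun 05:30 end H → 1
Sun 08:30 start I → 2
Sun 15:30 end G → 1
Sun 20:00 end I → 0
Peak is 3, at Fri 15:30 (A, B, C).

3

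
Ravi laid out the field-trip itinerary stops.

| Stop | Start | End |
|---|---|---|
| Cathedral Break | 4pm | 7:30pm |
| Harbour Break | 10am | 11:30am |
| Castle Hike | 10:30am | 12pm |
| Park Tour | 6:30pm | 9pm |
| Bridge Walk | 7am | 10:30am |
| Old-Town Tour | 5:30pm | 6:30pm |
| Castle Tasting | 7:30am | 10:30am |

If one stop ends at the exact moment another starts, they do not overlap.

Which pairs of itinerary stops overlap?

Bridge Walk & Castle Tasting, Bridge Walk & Harbour Break, Castle Hike & Harbour Break, Castle Tasting & Harbour Break, Cathedral Break & Old-Town Tour, Cathedral Break & Park Tour

Check each pair: they overlap iff neither finishes before the other starts.
Sorted by start: Bridge Walk, Castle Tasting, Harbour Break, Castle Hike, Cathedral Break, Old-Town Tour, Park Tour.
Castle Tasting starts before Bridge Walk ends → Bridge Walk and Castle Tasting overlap.
Harbour Break starts before Bridge Walk ends → Bridge Walk and Harbour Break overlap.
Castle Hike starts exactly when Bridge Walk ends (back-to-back, no overlap), so nothing later overlaps Bridge Walk either.
Harbour Break starts before Castle Tasting ends → Castle Tasting and Harbour Break overlap.
Castle Hike starts exactly when Castle Tasting ends (back-to-back, no overlap), so nothing later overlaps Castle Tasting either.
Castle Hike starts before Harbour Break ends → Harbour Break and Castle Hike overlap.
Cathedral Break starts after Harbour Break ends, so nothing later overlaps Harbour Break either.
Cathedral Break starts after Castle Hike ends, so nothing later overlaps Castle Hike either.
Old-Town Tour starts before Cathedral Break ends → Cathedral Break and Old-Town Tour overlap.
Park Tour starts before Cathedral Break ends → Cathedral Break and Park Tour overlap.
Park Tour starts exactly when Old-Town Tour ends (back-to-back, no overlap).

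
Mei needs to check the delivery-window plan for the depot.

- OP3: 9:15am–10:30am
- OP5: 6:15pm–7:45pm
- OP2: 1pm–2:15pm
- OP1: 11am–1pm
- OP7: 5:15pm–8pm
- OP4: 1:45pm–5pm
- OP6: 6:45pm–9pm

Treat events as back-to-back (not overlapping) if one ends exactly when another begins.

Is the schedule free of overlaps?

Sorted by start: OP3, OP1, OP2, OP4, OP7, OP5, OP6.
OP1 starts after OP3 ends — done with OP3.
OP2 starts exactly when OP1 ends (back-to-back, no overlap) — done with OP1.
OP4 starts before OP2 ends → OP2 and OP4 overlap.
That's a conflict, so the schedule is not conflict-free.

No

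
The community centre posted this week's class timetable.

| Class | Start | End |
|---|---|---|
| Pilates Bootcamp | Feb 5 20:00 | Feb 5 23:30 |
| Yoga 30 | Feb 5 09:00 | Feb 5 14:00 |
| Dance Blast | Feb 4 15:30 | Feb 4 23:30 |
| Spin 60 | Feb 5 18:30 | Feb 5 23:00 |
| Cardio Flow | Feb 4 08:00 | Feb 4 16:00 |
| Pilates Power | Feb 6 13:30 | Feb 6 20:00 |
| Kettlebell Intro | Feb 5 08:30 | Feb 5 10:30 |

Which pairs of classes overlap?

Cardio Flow & Dance Blast, Kettlebell Intro & Yoga 30, Pilates Bootcamp & Spin 60

Sorted by start: Cardio Flow, Dance Blast, Kettlebell Intro, Yoga 30, Spin 60, Pilates Bootcamp, Pilates Power.
Dance Blast starts before Cardio Flow ends → Cardio Flow and Dance Blast overlap.
Kettlebell Intro starts after Cardio Flow ends, so Cardio Flow has no further overlaps.
Kettlebell Intro starts after Dance Blast ends, so Dance Blast has no further overlaps.
Yoga 30 starts before Kettlebell Intro ends → Kettlebell Intro and Yoga 30 overlap.
Spin 60 starts after Kettlebell Intro ends, so Kettlebell Intro has no further overlaps.
Spin 60 starts after Yoga 30 ends, so Yoga 30 has no further overlaps.
Pilates Bootcamp starts before Spin 60 ends → Spin 60 and Pilates Bootcamp overlap.
Pilates Power starts after Spin 60 ends.
Pilates Power starts after Pilates Bootcamp ends.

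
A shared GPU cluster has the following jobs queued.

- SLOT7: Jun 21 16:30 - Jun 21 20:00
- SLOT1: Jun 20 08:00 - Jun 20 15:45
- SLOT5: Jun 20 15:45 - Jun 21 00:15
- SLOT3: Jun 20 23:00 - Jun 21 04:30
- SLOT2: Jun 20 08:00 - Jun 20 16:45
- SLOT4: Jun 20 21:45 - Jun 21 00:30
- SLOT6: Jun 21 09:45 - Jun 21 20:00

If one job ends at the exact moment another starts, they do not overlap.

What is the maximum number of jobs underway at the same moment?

Walk through starts and ends in time order (an end at T is processed before a start at T):
Jun 20 08:00 start SLOT1 → 1
Jun 20 08:00 start SLOT2 → 2
Jun 20 15:45 end SLOT1 → 1
Jun 20 15:45 start SLOT5 → 2
Jun 20 16:45 end SLOT2 → 1
Jun 20 21:45 start SLOT4 → 2
Jun 20 23:00 start SLOT3 → 3
Jun 21 00:15 end SLOT5 → 2
Jun 21 00:30 end SLOT4 → 1
Jun 21 04:30 end SLOT3 → 0
Jun 21 09:45 start SLOT6 → 1
Jun 21 16:30 start SLOT7 → 2
Jun 21 20:00 end SLOT6 → 1
Jun 21 20:00 end SLOT7 → 0
Peak is 3, at Jun 20 23:00 (SLOT3, SLOT4, SLOT5).

3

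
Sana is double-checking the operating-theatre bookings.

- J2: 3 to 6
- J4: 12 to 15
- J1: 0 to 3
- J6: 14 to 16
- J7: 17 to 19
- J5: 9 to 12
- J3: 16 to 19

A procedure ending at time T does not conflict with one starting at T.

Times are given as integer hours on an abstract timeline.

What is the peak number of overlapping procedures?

Sort all start/end points and keep a running count:
0 start J1 → 1
3 end J1 → 0
3 start J2 → 1
6 end J2 → 0
9 start J5 → 1
12 end J5 → 0
12 start J4 → 1
14 start J6 → 2
15 end J4 → 1
16 end J6 → 0
16 start J3 → 1
17 start J7 → 2
19 end J3 → 1
19 end J7 → 0
Peak is 2, at 14 (J4, J6).

2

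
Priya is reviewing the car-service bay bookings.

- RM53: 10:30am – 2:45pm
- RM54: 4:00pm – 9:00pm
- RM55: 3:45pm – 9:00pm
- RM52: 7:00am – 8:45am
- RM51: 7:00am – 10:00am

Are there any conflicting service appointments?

Yes

Sorted by start: RM51, RM52, RM53, RM55, RM54.
RM52 starts before RM51 ends → RM51 and RM52 overlap.
That's a conflict, so the schedule is not conflict-free.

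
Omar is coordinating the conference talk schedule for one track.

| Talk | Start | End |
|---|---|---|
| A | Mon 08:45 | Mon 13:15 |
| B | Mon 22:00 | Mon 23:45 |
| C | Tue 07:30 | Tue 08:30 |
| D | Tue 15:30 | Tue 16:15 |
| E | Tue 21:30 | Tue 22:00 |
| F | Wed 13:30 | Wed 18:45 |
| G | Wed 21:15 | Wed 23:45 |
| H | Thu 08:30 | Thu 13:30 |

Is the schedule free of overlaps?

Yes

Sorted by start: A, B, C, D, E, F, G, H.
B starts after A ends, so A has no further overlaps.
C starts after B ends, so B has no further overlaps.
D starts after C ends, so C has no further overlaps.
E starts after D ends, so D has no further overlaps.
F starts after E ends, so E has no further overlaps.
G starts after F ends, so F has no further overlaps.
H starts after G ends.
Every pair is clear; the schedule has no overlaps.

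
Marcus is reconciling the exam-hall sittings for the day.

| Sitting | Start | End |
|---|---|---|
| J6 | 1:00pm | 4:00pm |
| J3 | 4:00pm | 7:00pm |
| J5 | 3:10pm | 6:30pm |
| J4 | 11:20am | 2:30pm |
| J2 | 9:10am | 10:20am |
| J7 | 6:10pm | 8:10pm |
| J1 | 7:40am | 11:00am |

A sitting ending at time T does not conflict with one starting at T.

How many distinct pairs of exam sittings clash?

6

Sorted by start: J1, J2, J4, J6, J5, J3, J7.
J2 starts before J1 ends → J1 and J2 overlap.
J4 starts after J1 ends; J1 is clear from here.
J4 starts after J2 ends; J2 is clear from here.
J6 starts before J4 ends → J4 and J6 overlap.
J5 starts after J4 ends; J4 is clear from here.
J5 starts before J6 ends → J6 and J5 overlap.
J3 starts exactly when J6 ends (back-to-back, no overlap); J6 is clear from here.
J3 starts before J5 ends → J5 and J3 overlap.
J7 starts before J5 ends → J5 and J7 overlap.
J7 starts before J3 ends → J3 and J7 overlap.
Overlapping pairs: J1 & J2, J3 & J5, J3 & J7, J4 & J6, J5 & J6, J5 & J7 — 6 in total.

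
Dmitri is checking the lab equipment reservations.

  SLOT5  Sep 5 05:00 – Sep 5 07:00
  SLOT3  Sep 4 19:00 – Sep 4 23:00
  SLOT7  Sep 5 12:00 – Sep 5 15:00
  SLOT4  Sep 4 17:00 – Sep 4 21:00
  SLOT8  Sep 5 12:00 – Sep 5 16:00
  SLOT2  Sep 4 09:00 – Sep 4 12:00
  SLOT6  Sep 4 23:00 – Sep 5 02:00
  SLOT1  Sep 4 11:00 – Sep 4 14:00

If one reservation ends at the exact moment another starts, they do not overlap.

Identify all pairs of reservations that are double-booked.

SLOT1 & SLOT2, SLOT3 & SLOT4, SLOT7 & SLOT8

Sorted by start: SLOT2, SLOT1, SLOT4, SLOT3, SLOT6, SLOT5, SLOT7, SLOT8.
SLOT1 starts before SLOT2 ends → SLOT2 and SLOT1 overlap.
SLOT4 starts after SLOT2 ends — done with SLOT2.
SLOT4 starts after SLOT1 ends — done with SLOT1.
SLOT3 starts before SLOT4 ends → SLOT4 and SLOT3 overlap.
SLOT6 starts after SLOT4 ends — done with SLOT4.
SLOT6 starts exactly when SLOT3 ends (back-to-back, no overlap) — done with SLOT3.
SLOT5 starts after SLOT6 ends — done with SLOT6.
SLOT7 starts after SLOT5 ends — done with SLOT5.
SLOT8 starts before SLOT7 ends → SLOT7 and SLOT8 overlap.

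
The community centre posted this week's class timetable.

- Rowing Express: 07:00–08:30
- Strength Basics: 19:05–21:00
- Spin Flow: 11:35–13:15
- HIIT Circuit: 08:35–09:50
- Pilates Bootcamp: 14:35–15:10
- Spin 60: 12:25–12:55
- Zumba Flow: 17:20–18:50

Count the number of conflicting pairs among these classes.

Two intervals overlap when each starts before the other ends.
Sorted by start: Rowing Express, HIIT Circuit, Spin Flow, Spin 60, Pilates Bootcamp, Zumba Flow, Strength Basics.
HIIT Circuit starts after Rowing Express ends — done with Rowing Express.
Spin Flow starts after HIIT Circuit ends — done with HIIT Circuit.
Spin 60 starts before Spin Flow ends → Spin Flow and Spin 60 overlap.
Pilates Bootcamp starts after Spin Flow ends — done with Spin Flow.
Pilates Bootcamp starts after Spin 60 ends — done with Spin 60.
Zumba Flow starts after Pilates Bootcamp ends — done with Pilates Bootcamp.
Strength Basics starts after Zumba Flow ends.
Overlapping pairs: Spin 60 & Spin Flow — 1 in total.

1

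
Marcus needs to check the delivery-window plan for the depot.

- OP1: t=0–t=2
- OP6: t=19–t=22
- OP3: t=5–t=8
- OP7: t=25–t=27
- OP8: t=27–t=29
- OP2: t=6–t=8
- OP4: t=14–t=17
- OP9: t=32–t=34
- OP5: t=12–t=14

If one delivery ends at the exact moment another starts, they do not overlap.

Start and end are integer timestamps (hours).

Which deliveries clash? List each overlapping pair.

OP2 & OP3

Check each pair: they overlap iff neither finishes before the other starts.
Sorted by start: OP1, OP3, OP2, OP5, OP4, OP6, OP7, OP8, OP9.
OP3 starts after OP1 ends — done with OP1.
OP2 starts before OP3 ends → OP3 and OP2 overlap.
OP5 starts after OP3 ends — done with OP3.
OP5 starts after OP2 ends — done with OP2.
OP4 starts exactly when OP5 ends (back-to-back, no overlap) — done with OP5.
OP6 starts after OP4 ends — done with OP4.
OP7 starts after OP6 ends — done with OP6.
OP8 starts exactly when OP7 ends (back-to-back, no overlap) — done with OP7.
OP9 starts after OP8 ends.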